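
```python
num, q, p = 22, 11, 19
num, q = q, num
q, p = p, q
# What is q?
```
Trace:
  num=22, q=11, p=19
  num=11, q=22, p=19
  num=11, q=19, p=22

Final answer: 19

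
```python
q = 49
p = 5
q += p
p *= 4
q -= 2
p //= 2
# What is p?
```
Trace:
  q=49
  q=49, p=5
  q=54, p=5
  q=54, p=20
  q=52, p=20
  q=52, p=10

Final answer: 10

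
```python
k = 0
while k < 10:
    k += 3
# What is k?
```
Trace:
  k=0
  k=3
  k=6
  k=9
  k=12

Final answer: 12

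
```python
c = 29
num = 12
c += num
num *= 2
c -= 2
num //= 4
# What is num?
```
Trace:
  c=29
  c=29, num=12
  c=41, num=12
  c=41, num=24
  c=39, num=24
  c=39, num=6

Final answer: 6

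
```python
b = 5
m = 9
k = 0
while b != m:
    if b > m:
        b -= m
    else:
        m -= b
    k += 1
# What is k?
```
Trace:
  b=5
  b=5, m=9
  b=5, m=9, k=0
  b=5, m=4, k=1
  b=1, m=4, k=2
  b=1, m=3, k=3
  b=1, m=2, k=4
  b=1, m=1, k=5

Final answer: 5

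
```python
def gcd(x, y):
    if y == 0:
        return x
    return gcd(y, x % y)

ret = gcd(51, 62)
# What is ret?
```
Call trace:
gcd(x=51, y=62)
  gcd(x=62, y=51)
    gcd(x=51, y=11)
      gcd(x=11, y=7)
        gcd(x=7, y=4)
          gcd(x=4, y=3)
            gcd(x=3, y=1)
              gcd(x=1, y=0)
              -> return 1
            -> return 1
          -> return 1
        -> return 1
      -> return 1
    -> return 1
  -> return 1
-> return 1

Final answer: 1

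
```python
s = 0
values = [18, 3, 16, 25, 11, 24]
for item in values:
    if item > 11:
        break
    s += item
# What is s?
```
Trace:
  s=0
  s=0, item=18

Final answer: 0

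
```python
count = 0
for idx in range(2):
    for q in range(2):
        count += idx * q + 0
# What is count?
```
Trace:
  count=0
  count=0, idx=0, q=0
  count=0, idx=0, q=1
  count=0, idx=1, q=0
  count=1, idx=1, q=1

Final answer: 1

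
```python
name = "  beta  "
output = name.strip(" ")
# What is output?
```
Trace:
  name='  beta  '
  name='  beta  ', output='beta'

Final answer: 'beta'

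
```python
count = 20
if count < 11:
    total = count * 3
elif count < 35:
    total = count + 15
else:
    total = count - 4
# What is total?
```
Trace:
  count=20
  count=20, total=35

Final answer: 35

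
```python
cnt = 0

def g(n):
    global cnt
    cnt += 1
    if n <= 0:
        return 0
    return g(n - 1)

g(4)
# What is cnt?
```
Call trace:
g(n=4)
  g(n=3)
    g(n=2)
      g(n=1)
        g(n=0)
        -> return 0
      -> return 0
    -> return 0
  -> return 0
-> return 0

cnt is incremented once per call. g is entered once for each n = 4, 3, 2, 1, 0 (the n <= 0 call returns without recursing), i.e. 4 + 1 calls.
cnt = 5

Final answer: 5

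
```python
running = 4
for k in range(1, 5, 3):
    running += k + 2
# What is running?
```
Trace:
  running=4
  running=7, k=1
  running=13, k=4

Final answer: 13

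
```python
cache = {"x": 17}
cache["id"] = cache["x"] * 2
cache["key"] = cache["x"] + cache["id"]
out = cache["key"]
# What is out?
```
Trace:
  cache={'x': 17}
  cache={'x': 17, 'id': 34}
  cache={'x': 17, 'id': 34, 'key': 51}
  cache={'x': 17, 'id': 34, 'key': 51}, out=51

Final answer: 51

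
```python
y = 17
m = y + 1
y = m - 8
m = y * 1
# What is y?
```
Trace:
  y=17
  y=17, m=18
  y=10, m=18
  y=10, m=10

Final answer: 10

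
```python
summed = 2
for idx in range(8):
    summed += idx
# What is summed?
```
Trace:
  summed=2
  summed=2, idx=0
  summed=3, idx=1
  summed=5, idx=2
  summed=8, idx=3
  summed=12, idx=4
  summed=17, idx=5
  summed=23, idx=6
  summed=30, idx=7

Final answer: 30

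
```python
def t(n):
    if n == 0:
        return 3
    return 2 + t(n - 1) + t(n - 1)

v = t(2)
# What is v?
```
Call trace (a repeated sub-call is expanded the first time; later identical calls just restate its return value):
t(n=2)
  t(n=1)
    t(n=0)
    -> return 3
    t(n=0)
    -> return 3
  -> return 8
  t(n=1) -> return 8  (same call as traced above)
-> return 18

Final answer: 18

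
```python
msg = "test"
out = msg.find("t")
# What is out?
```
Trace:
  msg='test'
  msg='test', out=0

Final answer: 0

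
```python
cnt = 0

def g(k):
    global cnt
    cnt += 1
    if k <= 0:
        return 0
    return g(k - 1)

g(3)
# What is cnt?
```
Call trace:
g(k=3)
  g(k=2)
    g(k=1)
      g(k=0)
      -> return 0
    -> return 0
  -> return 0
-> return 0

cnt is incremented once per call. g is entered once for each k = 3, 2, 1, 0 (the k <= 0 call returns without recursing), i.e. 3 + 1 calls.
cnt = 4

Final answer: 4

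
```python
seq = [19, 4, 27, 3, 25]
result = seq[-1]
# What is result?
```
Trace:
  seq=[19, 4, 27, 3, 25]
  seq=[19, 4, 27, 3, 25], result=25

Final answer: 25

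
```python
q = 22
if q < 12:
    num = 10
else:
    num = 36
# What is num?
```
Trace:
  q=22
  q=22, num=36

Final answer: 36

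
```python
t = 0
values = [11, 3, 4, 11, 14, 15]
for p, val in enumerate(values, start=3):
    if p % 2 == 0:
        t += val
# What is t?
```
Trace:
  t=0
  t=0, p=3, val=11
  t=3, p=4, val=3
  t=3, p=5, val=4
  t=14, p=6, val=11
  t=14, p=7, val=14
  t=29, p=8, val=15

Final answer: 29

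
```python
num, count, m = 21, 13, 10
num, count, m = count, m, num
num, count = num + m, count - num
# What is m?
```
Trace:
  num=21, count=13, m=10
  num=13, count=10, m=21
  num=34, count=-3, m=21

Final answer: 21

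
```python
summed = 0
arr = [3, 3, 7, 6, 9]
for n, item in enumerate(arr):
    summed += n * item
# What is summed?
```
Trace:
  summed=0
  summed=0, n=0, item=3
  summed=3, n=1, item=3
  summed=17, n=2, item=7
  summed=35, n=3, item=6
  summed=71, n=4, item=9

Final answer: 71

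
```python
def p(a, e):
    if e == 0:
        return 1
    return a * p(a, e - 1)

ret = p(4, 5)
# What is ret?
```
Call trace:
p(a=4, e=5)
  p(a=4, e=4)
    p(a=4, e=3)
      p(a=4, e=2)
        p(a=4, e=1)
          p(a=4, e=0)
          -> return 1
        -> return 4
      -> return 16
    -> return 64
  -> return 256
-> return 1024

Final answer: 1024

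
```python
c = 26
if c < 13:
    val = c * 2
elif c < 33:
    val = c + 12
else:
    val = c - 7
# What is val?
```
Trace:
  c=26
  c=26, val=38

Final answer: 38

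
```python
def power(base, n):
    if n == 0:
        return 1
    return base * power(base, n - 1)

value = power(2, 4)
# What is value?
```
Call trace:
power(base=2, n=4)
  power(base=2, n=3)
    power(base=2, n=2)
      power(base=2, n=1)
        power(base=2, n=0)
        -> return 1
      -> return 2
    -> return 4
  -> return 8
-> return 16

Final answer: 16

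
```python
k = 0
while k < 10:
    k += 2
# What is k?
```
Trace:
  k=0
  k=2
  k=4
  k=6
  k=8
  k=10

Final answer: 10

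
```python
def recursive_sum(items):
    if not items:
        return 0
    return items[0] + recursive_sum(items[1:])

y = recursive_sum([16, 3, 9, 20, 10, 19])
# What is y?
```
Call trace:
recursive_sum(items=[16, 3, 9, 20, 10, 19])
  recursive_sum(items=[3, 9, 20, 10, 19])
    recursive_sum(items=[9, 20, 10, 19])
      recursive_sum(items=[20, 10, 19])
        recursive_sum(items=[10, 19])
          recursive_sum(items=[19])
            recursive_sum(items=[])
            -> return 0
          -> return 19
        -> return 29
      -> return 49
    -> return 58
  -> return 61
-> return 77

Final answer: 77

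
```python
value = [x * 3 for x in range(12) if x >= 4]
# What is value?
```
Trace:
  x=0
  x=1
  x=2
  x=3
  x=4
  x=5
  x=6
  x=7
  x=8
  x=9
  x=10
  x=11
  value=[12, 15, 18, 21, 24, 27, 30, 33]

Final answer: [12, 15, 18, 21, 24, 27, 30, 33]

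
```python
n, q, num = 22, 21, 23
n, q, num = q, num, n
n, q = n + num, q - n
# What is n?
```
Trace:
  n=22, q=21, num=23
  n=21, q=23, num=22
  n=43, q=2, num=22

Final answer: 43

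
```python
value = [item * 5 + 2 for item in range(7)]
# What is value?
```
Trace:
  item=0
  item=1
  item=2
  item=3
  item=4
  item=5
  item=6
  value=[2, 7, 12, 17, 22, 27, 32]

Final answer: [2, 7, 12, 17, 22, 27, 32]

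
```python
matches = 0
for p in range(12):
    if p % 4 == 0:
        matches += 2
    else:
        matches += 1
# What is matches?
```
Trace:
  matches=0
  matches=2, p=0
  matches=3, p=1
  matches=4, p=2
  matches=5, p=3
  matches=7, p=4
  matches=8, p=5
  matches=9, p=6
  matches=10, p=7
  matches=12, p=8
  matches=13, p=9
  matches=14, p=10
  matches=15, p=11

Final answer: 15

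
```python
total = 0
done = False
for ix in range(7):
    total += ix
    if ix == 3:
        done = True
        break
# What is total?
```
Trace:
  total=0
  total=0, done=False
  total=0, done=False, ix=0
  total=1, done=False, ix=1
  total=3, done=False, ix=2
  total=6, done=True, ix=3

Final answer: 6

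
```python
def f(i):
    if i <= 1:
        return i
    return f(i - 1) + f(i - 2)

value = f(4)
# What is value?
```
Call trace (a repeated sub-call is expanded the first time; later identical calls just restate its return value):
f(i=4)
  f(i=3)
    f(i=2)
      f(i=1)
      -> return 1
      f(i=0)
      -> return 0
    -> return 1
    f(i=1)
    -> return 1
  -> return 2
  f(i=2) -> return 1  (same call as traced above)
-> return 3

Final answer: 3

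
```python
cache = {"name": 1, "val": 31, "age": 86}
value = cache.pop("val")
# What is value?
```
Trace:
  cache={'name': 1, 'val': 31, 'age': 86}
  cache={'name': 1, 'age': 86}, value=31

Final answer: 31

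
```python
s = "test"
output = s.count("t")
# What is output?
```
Trace:
  s='test'
  s='test', output=2

Final answer: 2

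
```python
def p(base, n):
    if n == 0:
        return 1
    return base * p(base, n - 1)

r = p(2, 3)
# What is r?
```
Call trace:
p(base=2, n=3)
  p(base=2, n=2)
    p(base=2, n=1)
      p(base=2, n=0)
      -> return 1
    -> return 2
  -> return 4
-> return 8

Final answer: 8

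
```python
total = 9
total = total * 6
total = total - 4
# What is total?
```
Trace:
  total=9
  total=54
  total=50

Final answer: 50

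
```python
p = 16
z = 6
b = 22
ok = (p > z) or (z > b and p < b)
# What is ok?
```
Trace:
  p=16
  p=16, z=6
  p=16, z=6, b=22
  p=16, z=6, b=22, ok=True

Final answer: True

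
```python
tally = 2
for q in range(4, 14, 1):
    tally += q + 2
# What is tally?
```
Trace:
  tally=2
  tally=8, q=4
  tally=15, q=5
  tally=23, q=6
  tally=32, q=7
  tally=42, q=8
  tally=53, q=9
  tally=65, q=10
  tally=78, q=11
  tally=92, q=12
  tally=107, q=13

Final answer: 107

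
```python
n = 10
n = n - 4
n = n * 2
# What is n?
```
Trace:
  n=10
  n=6
  n=12

Final answer: 12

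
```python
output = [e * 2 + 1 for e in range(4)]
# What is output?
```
Trace:
  e=0
  e=1
  e=2
  e=3
  output=[1, 3, 5, 7]

Final answer: [1, 3, 5, 7]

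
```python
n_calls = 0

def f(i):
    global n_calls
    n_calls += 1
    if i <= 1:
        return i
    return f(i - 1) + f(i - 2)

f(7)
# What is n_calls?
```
Call trace (a repeated sub-call is expanded the first time; later identical calls just restate its return value):
f(i=7)
  f(i=6)
    f(i=5)
      f(i=4)
        f(i=3)
          f(i=2)
            f(i=1)
            -> return 1
            f(i=0)
            -> return 0
          -> return 1
          f(i=1)
          -> return 1
        -> return 2
        f(i=2) -> return 1  (same call as traced above)
      -> return 3
      f(i=3) -> return 2  (same call as traced above)
    -> return 5
    f(i=4) -> return 3  (same call as traced above)
  -> return 8
  f(i=5) -> return 5  (same call as traced above)
-> return 13

n_calls is incremented once per call, so count the calls in each subtree. Let C(i) = number of calls made by f(i).
C(0) = C(1) = 1 (base case, no recursion); C(i) = 1 + C(i - 1) + C(i - 2) otherwise.
C(2) = 1 + C(1) + C(0) = 1 + 1 + 1 = 3
C(3) = 1 + C(2) + C(1) = 1 + 3 + 1 = 5
C(4) = 1 + C(3) + C(2) = 1 + 5 + 3 = 9
C(5) = 1 + C(4) + C(3) = 1 + 9 + 5 = 15
C(6) = 1 + C(5) + C(4) = 1 + 15 + 9 = 25
C(7) = 1 + C(6) + C(5) = 1 + 25 + 15 = 41
n_calls = C(7) = 41

Final answer: 41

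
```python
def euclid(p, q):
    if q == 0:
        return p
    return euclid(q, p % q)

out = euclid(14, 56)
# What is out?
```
Call trace:
euclid(p=14, q=56)
  euclid(p=56, q=14)
    euclid(p=14, q=0)
    -> return 14
  -> return 14
-> return 14

Final answer: 14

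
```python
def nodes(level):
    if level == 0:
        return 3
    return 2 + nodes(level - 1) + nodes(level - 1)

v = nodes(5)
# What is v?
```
Call trace (a repeated sub-call is expanded the first time; later identical calls just restate its return value):
nodes(level=5)
  nodes(level=4)
    nodes(level=3)
      nodes(level=2)
        nodes(level=1)
          nodes(level=0)
          -> return 3
          nodes(level=0)
          -> return 3
        -> return 8
        nodes(level=1) -> return 8  (same call as traced above)
      -> return 18
      nodes(level=2) -> return 18  (same call as traced above)
    -> return 38
    nodes(level=3) -> return 38  (same call as traced above)
  -> return 78
  nodes(level=4) -> return 78  (same call as traced above)
-> return 158

Final answer: 158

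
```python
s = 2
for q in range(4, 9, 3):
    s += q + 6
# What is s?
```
Trace:
  s=2
  s=12, q=4
  s=25, q=7

Final answer: 25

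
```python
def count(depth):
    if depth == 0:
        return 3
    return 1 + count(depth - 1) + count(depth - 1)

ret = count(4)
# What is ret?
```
Call trace (a repeated sub-call is expanded the first time; later identical calls just restate its return value):
count(depth=4)
  count(depth=3)
    count(depth=2)
      count(depth=1)
        count(depth=0)
        -> return 3
        count(depth=0)
        -> return 3
      -> return 7
      count(depth=1) -> return 7  (same call as traced above)
    -> return 15
    count(depth=2) -> return 15  (same call as traced above)
  -> return 31
  count(depth=3) -> return 31  (same call as traced above)
-> return 63

Final answer: 63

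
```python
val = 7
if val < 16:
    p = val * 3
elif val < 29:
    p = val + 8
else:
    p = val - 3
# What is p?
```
Trace:
  val=7
  val=7, p=21

Final answer: 21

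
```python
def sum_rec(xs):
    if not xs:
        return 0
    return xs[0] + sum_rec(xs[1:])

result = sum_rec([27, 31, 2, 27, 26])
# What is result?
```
Call trace:
sum_rec(xs=[27, 31, 2, 27, 26])
  sum_rec(xs=[31, 2, 27, 26])
    sum_rec(xs=[2, 27, 26])
      sum_rec(xs=[27, 26])
        sum_rec(xs=[26])
          sum_rec(xs=[])
          -> return 0
        -> return 26
      -> return 53
    -> return 55
  -> return 86
-> return 113

Final answer: 113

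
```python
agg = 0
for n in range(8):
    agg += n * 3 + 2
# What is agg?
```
Trace:
  agg=0
  agg=2, n=0
  agg=7, n=1
  agg=15, n=2
  agg=26, n=3
  agg=40, n=4
  agg=57, n=5
  agg=77, n=6
  agg=100, n=7

Final answer: 100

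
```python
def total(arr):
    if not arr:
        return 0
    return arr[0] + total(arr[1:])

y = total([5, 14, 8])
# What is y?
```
Call trace:
total(arr=[5, 14, 8])
  total(arr=[14, 8])
    total(arr=[8])
      total(arr=[])
      -> return 0
    -> return 8
  -> return 22
-> return 27

Final answer: 27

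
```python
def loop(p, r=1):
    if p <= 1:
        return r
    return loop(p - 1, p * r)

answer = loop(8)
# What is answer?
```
Call trace:
loop(p=8, r=1)
  loop(p=7, r=8)
    loop(p=6, r=56)
      loop(p=5, r=336)
        loop(p=4, r=1680)
          loop(p=3, r=6720)
            loop(p=2, r=20160)
              loop(p=1, r=40320)
              -> return 40320
            -> return 40320
          -> return 40320
        -> return 40320
      -> return 40320
    -> return 40320
  -> return 40320
-> return 40320

Final answer: 40320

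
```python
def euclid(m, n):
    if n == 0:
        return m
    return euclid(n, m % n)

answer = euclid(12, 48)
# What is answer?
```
Call trace:
euclid(m=12, n=48)
  euclid(m=48, n=12)
    euclid(m=12, n=0)
    -> return 12
  -> return 12
-> return 12

Final answer: 12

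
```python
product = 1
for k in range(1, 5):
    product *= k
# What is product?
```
Trace:
  product=1
  product=1, k=1
  product=2, k=2
  product=6, k=3
  product=24, k=4

Final answer: 24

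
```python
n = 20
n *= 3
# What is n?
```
Trace:
  n=20
  n=60

Final answer: 60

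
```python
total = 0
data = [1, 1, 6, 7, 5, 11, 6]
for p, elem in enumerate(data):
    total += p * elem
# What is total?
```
Trace:
  total=0
  total=0, p=0, elem=1
  total=1, p=1, elem=1
  total=13, p=2, elem=6
  total=34, p=3, elem=7
  total=54, p=4, elem=5
  total=109, p=5, elem=11
  total=145, p=6, elem=6

Final answer: 145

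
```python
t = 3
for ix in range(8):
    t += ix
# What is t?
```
Trace:
  t=3
  t=3, ix=0
  t=4, ix=1
  t=6, ix=2
  t=9, ix=3
  t=13, ix=4
  t=18, ix=5
  t=24, ix=6
  t=31, ix=7

Final answer: 31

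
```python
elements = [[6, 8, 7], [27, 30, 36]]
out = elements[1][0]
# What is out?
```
Trace:
  elements=[[6, 8, 7], [27, 30, 36]]
  elements=[[6, 8, 7], [27, 30, 36]], out=27

Final answer: 27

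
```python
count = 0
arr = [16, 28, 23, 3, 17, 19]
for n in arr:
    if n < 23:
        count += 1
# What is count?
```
Trace:
  count=0
  count=1, n=16
  count=1, n=28
  count=1, n=23
  count=2, n=3
  count=3, n=17
  count=4, n=19

Final answer: 4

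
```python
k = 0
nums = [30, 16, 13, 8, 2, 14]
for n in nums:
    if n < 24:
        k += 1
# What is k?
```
Trace:
  k=0
  k=0, n=30
  k=1, n=16
  k=2, n=13
  k=3, n=8
  k=4, n=2
  k=5, n=14

Final answer: 5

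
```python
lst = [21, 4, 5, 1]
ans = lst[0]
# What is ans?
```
Trace:
  lst=[21, 4, 5, 1]
  lst=[21, 4, 5, 1], ans=21

Final answer: 21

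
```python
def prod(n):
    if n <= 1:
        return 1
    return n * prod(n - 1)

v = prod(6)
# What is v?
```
Call trace:
prod(n=6)
  prod(n=5)
    prod(n=4)
      prod(n=3)
        prod(n=2)
          prod(n=1)
          -> return 1
        -> return 2
      -> return 6
    -> return 24
  -> return 120
-> return 720

Final answer: 720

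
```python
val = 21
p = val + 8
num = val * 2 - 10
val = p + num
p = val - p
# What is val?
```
Trace:
  val=21
  val=21, p=29
  val=21, p=29, num=32
  val=61, p=29, num=32
  val=61, p=32, num=32

Final answer: 61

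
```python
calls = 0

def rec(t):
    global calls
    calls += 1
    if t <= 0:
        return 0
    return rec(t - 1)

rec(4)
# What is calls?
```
Call trace:
rec(t=4)
  rec(t=3)
    rec(t=2)
      rec(t=1)
        rec(t=0)
        -> return 0
      -> return 0
    -> return 0
  -> return 0
-> return 0

calls is incremented once per call. rec is entered once for each t = 4, 3, 2, 1, 0 (the t <= 0 call returns without recursing), i.e. 4 + 1 calls.
calls = 5

Final answer: 5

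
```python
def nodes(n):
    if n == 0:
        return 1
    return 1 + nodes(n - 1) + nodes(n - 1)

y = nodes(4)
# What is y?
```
Call trace (a repeated sub-call is expanded the first time; later identical calls just restate its return value):
nodes(n=4)
  nodes(n=3)
    nodes(n=2)
      nodes(n=1)
        nodes(n=0)
        -> return 1
        nodes(n=0)
        -> return 1
      -> return 3
      nodes(n=1) -> return 3  (same call as traced above)
    -> return 7
    nodes(n=2) -> return 7  (same call as traced above)
  -> return 15
  nodes(n=3) -> return 15  (same call as traced above)
-> return 31

Final answer: 31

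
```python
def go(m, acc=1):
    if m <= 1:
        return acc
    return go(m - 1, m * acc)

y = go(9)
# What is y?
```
Call trace:
go(m=9, acc=1)
  go(m=8, acc=9)
    go(m=7, acc=72)
      go(m=6, acc=504)
        go(m=5, acc=3024)
          go(m=4, acc=15120)
            go(m=3, acc=60480)
              go(m=2, acc=181440)
                go(m=1, acc=362880)
                -> return 362880
              -> return 362880
            -> return 362880
          -> return 362880
        -> return 362880
      -> return 362880
    -> return 362880
  -> return 362880
-> return 362880

Final answer: 362880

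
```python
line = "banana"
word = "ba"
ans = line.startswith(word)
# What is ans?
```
Trace:
  line='banana'
  line='banana', word='ba'
  line='banana', word='ba', ans=True

Final answer: True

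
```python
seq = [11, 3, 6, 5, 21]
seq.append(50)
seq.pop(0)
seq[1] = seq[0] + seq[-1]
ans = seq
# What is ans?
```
Trace:
  seq=[11, 3, 6, 5, 21]
  seq=[11, 3, 6, 5, 21, 50]
  seq=[3, 6, 5, 21, 50]
  seq=[3, 53, 5, 21, 50]
  seq=[3, 53, 5, 21, 50], ans=[3, 53, 5, 21, 50]

Final answer: [3, 53, 5, 21, 50]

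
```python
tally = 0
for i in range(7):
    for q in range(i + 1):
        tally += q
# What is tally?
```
Trace:
  tally=0
  tally=0, i=0, q=0
  tally=0, i=1, q=0
  tally=1, i=1, q=1
  tally=1, i=2, q=0
  tally=2, i=2, q=1
  tally=4, i=2, q=2
  tally=4, i=3, q=0
  tally=5, i=3, q=1
  tally=7, i=3, q=2
  tally=10, i=3, q=3
  tally=10, i=4, q=0
  tally=11, i=4, q=1
  tally=13, i=4, q=2
  tally=16, i=4, q=3
  tally=20, i=4, q=4
  tally=20, i=5, q=0
  tally=21, i=5, q=1
  tally=23, i=5, q=2
  tally=26, i=5, q=3
  tally=30, i=5, q=4
  tally=35, i=5, q=5
  tally=35, i=6, q=0
  tally=36, i=6, q=1
  tally=38, i=6, q=2
  tally=41, i=6, q=3
  tally=45, i=6, q=4
  tally=50, i=6, q=5
  tally=56, i=6, q=6

Final answer: 56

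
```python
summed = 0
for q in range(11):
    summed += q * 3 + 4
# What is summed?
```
Trace:
  summed=0
  summed=4, q=0
  summed=11, q=1
  summed=21, q=2
  summed=34, q=3
  summed=50, q=4
  summed=69, q=5
  summed=91, q=6
  summed=116, q=7
  summed=144, q=8
  summed=175, q=9
  summed=209, q=10

Final answer: 209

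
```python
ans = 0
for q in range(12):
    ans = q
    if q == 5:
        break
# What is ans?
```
Trace:
  ans=0
  ans=0, q=0
  ans=1, q=1
  ans=2, q=2
  ans=3, q=3
  ans=4, q=4
  ans=5, q=5

Final answer: 5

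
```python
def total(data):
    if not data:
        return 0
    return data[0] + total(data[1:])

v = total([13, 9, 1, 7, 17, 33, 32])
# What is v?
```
Call trace:
total(data=[13, 9, 1, 7, 17, 33, 32])
  total(data=[9, 1, 7, 17, 33, 32])
    total(data=[1, 7, 17, 33, 32])
      total(data=[7, 17, 33, 32])
        total(data=[17, 33, 32])
          total(data=[33, 32])
            total(data=[32])
              total(data=[])
              -> return 0
            -> return 32
          -> return 65
        -> return 82
      -> return 89
    -> return 90
  -> return 99
-> return 112

Final answer: 112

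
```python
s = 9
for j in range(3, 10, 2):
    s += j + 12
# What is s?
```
Trace:
  s=9
  s=24, j=3
  s=41, j=5
  s=60, j=7
  s=81, j=9

Final answer: 81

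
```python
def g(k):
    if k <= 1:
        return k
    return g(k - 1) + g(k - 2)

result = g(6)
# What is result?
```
Call trace (a repeated sub-call is expanded the first time; later identical calls just restate its return value):
g(k=6)
  g(k=5)
    g(k=4)
      g(k=3)
        g(k=2)
          g(k=1)
          -> return 1
          g(k=0)
          -> return 0
        -> return 1
        g(k=1)
        -> return 1
      -> return 2
      g(k=2) -> return 1  (same call as traced above)
    -> return 3
    g(k=3) -> return 2  (same call as traced above)
  -> return 5
  g(k=4) -> return 3  (same call as traced above)
-> return 8

Final answer: 8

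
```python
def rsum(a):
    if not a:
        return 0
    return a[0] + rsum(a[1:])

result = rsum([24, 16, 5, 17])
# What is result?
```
Call trace:
rsum(a=[24, 16, 5, 17])
  rsum(a=[16, 5, 17])
    rsum(a=[5, 17])
      rsum(a=[17])
        rsum(a=[])
        -> return 0
      -> return 17
    -> return 22
  -> return 38
-> return 62

Final answer: 62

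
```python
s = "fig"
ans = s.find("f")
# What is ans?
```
Trace:
  s='fig'
  s='fig', ans=0

Final answer: 0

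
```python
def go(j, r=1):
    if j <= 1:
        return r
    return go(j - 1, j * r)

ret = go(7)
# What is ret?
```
Call trace:
go(j=7, r=1)
  go(j=6, r=7)
    go(j=5, r=42)
      go(j=4, r=210)
        go(j=3, r=840)
          go(j=2, r=2520)
            go(j=1, r=5040)
            -> return 5040
          -> return 5040
        -> return 5040
      -> return 5040
    -> return 5040
  -> return 5040
-> return 5040

Final answer: 5040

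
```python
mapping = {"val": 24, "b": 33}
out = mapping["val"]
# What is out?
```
Trace:
  mapping={'val': 24, 'b': 33}
  mapping={'val': 24, 'b': 33}, out=24

Final answer: 24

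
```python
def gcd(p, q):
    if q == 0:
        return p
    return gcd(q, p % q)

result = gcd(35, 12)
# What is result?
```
Call trace:
gcd(p=35, q=12)
  gcd(p=12, q=11)
    gcd(p=11, q=1)
      gcd(p=1, q=0)
      -> return 1
    -> return 1
  -> return 1
-> return 1

Final answer: 1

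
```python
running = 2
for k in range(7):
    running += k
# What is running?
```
Trace:
  running=2
  running=2, k=0
  running=3, k=1
  running=5, k=2
  running=8, k=3
  running=12, k=4
  running=17, k=5
  running=23, k=6

Final answer: 23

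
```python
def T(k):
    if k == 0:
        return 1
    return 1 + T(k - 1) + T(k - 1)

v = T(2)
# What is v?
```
Call trace (a repeated sub-call is expanded the first time; later identical calls just restate its return value):
T(k=2)
  T(k=1)
    T(k=0)
    -> return 1
    T(k=0)
    -> return 1
  -> return 3
  T(k=1) -> return 3  (same call as traced above)
-> return 7

Final answer: 7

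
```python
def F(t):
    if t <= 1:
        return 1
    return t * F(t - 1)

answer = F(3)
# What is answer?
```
Call trace:
F(t=3)
  F(t=2)
    F(t=1)
    -> return 1
  -> return 2
-> return 6

Final answer: 6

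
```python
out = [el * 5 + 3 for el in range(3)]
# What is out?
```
Trace:
  el=0
  el=1
  el=2
  out=[3, 8, 13]

Final answer: [3, 8, 13]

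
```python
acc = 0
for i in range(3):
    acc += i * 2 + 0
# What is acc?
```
Trace:
  acc=0
  acc=0, i=0
  acc=2, i=1
  acc=6, i=2

Final answer: 6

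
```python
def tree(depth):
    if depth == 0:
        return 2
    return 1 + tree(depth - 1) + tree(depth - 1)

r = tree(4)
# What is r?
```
Call trace (a repeated sub-call is expanded the first time; later identical calls just restate its return value):
tree(depth=4)
  tree(depth=3)
    tree(depth=2)
      tree(depth=1)
        tree(depth=0)
        -> return 2
        tree(depth=0)
        -> return 2
      -> return 5
      tree(depth=1) -> return 5  (same call as traced above)
    -> return 11
    tree(depth=2) -> return 11  (same call as traced above)
  -> return 23
  tree(depth=3) -> return 23  (same call as traced above)
-> return 47

Final answer: 47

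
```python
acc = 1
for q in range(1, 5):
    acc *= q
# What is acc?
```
Trace:
  acc=1
  acc=1, q=1
  acc=2, q=2
  acc=6, q=3
  acc=24, q=4

Final answer: 24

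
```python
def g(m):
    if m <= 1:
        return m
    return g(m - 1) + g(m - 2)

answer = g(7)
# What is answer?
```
Call trace (a repeated sub-call is expanded the first time; later identical calls just restate its return value):
g(m=7)
  g(m=6)
    g(m=5)
      g(m=4)
        g(m=3)
          g(m=2)
            g(m=1)
            -> return 1
            g(m=0)
            -> return 0
          -> return 1
          g(m=1)
          -> return 1
        -> return 2
        g(m=2) -> return 1  (same call as traced above)
      -> return 3
      g(m=3) -> return 2  (same call as traced above)
    -> return 5
    g(m=4) -> return 3  (same call as traced above)
  -> return 8
  g(m=5) -> return 5  (same call as traced above)
-> return 13

Final answer: 13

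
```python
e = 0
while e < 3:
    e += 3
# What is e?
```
Trace:
  e=0
  e=3

Final answer: 3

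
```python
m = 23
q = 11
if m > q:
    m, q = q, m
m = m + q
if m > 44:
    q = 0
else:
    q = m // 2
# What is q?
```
Trace:
  m=23
  m=23, q=11
  m=11, q=23
  m=34, q=23
  m=34, q=17

Final answer: 17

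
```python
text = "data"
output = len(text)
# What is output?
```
Trace:
  text='data'
  text='data', output=4

Final answer: 4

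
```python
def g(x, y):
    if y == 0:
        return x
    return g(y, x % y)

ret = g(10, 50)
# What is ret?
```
Call trace:
g(x=10, y=50)
  g(x=50, y=10)
    g(x=10, y=0)
    -> return 10
  -> return 10
-> return 10

Final answer: 10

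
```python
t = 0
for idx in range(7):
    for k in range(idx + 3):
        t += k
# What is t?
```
Trace:
  t=0
  t=0, idx=0, k=0
  t=1, idx=0, k=1
  t=3, idx=0, k=2
  t=3, idx=1, k=0
  t=4, idx=1, k=1
  t=6, idx=1, k=2
  t=9, idx=1, k=3
  t=9, idx=2, k=0
  t=10, idx=2, k=1
  t=12, idx=2, k=2
  t=15, idx=2, k=3
  t=19, idx=2, k=4
  t=19, idx=3, k=0
  t=20, idx=3, k=1
  t=22, idx=3, k=2
  t=25, idx=3, k=3
  t=29, idx=3, k=4
  t=34, idx=3, k=5
  t=34, idx=4, k=0
  t=35, idx=4, k=1
  t=37, idx=4, k=2
  t=40, idx=4, k=3
  t=44, idx=4, k=4
  t=49, idx=4, k=5
  t=55, idx=4, k=6
  t=55, idx=5, k=0
  t=56, idx=5, k=1
  t=58, idx=5, k=2
  t=61, idx=5, k=3
  t=65, idx=5, k=4
  t=70, idx=5, k=5
  t=76, idx=5, k=6
  t=83, idx=5, k=7
  t=83, idx=6, k=0
  t=84, idx=6, k=1
  t=86, idx=6, k=2
  t=89, idx=6, k=3
  t=93, idx=6, k=4
  t=98, idx=6, k=5
  t=104, idx=6, k=6
  t=111, idx=6, k=7
  t=119, idx=6, k=8

Final answer: 119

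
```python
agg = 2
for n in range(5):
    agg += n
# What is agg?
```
Trace:
  agg=2
  agg=2, n=0
  agg=3, n=1
  agg=5, n=2
  agg=8, n=3
  agg=12, n=4

Final answer: 12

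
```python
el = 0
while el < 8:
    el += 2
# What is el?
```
Trace:
  el=0
  el=2
  el=4
  el=6
  el=8

Final answer: 8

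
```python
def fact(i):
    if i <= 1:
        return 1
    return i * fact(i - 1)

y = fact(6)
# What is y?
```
Call trace:
fact(i=6)
  fact(i=5)
    fact(i=4)
      fact(i=3)
        fact(i=2)
          fact(i=1)
          -> return 1
        -> return 2
      -> return 6
    -> return 24
  -> return 120
-> return 720

Final answer: 720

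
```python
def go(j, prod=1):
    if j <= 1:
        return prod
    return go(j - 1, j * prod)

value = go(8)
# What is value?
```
Call trace:
go(j=8, prod=1)
  go(j=7, prod=8)
    go(j=6, prod=56)
      go(j=5, prod=336)
        go(j=4, prod=1680)
          go(j=3, prod=6720)
            go(j=2, prod=20160)
              go(j=1, prod=40320)
              -> return 40320
            -> return 40320
          -> return 40320
        -> return 40320
      -> return 40320
    -> return 40320
  -> return 40320
-> return 40320

Final answer: 40320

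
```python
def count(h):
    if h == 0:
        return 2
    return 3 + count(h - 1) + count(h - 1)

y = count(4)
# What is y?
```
Call trace (a repeated sub-call is expanded the first time; later identical calls just restate its return value):
count(h=4)
  count(h=3)
    count(h=2)
      count(h=1)
        count(h=0)
        -> return 2
        count(h=0)
        -> return 2
      -> return 7
      count(h=1) -> return 7  (same call as traced above)
    -> return 17
    count(h=2) -> return 17  (same call as traced above)
  -> return 37
  count(h=3) -> return 37  (same call as traced above)
-> return 77

Final answer: 77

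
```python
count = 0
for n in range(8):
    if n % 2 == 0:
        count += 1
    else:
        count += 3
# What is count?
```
Trace:
  count=0
  count=1, n=0
  count=4, n=1
  count=5, n=2
  count=8, n=3
  count=9, n=4
  count=12, n=5
  count=13, n=6
  count=16, n=7

Final answer: 16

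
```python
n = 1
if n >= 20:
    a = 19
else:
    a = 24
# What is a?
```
Trace:
  n=1
  n=1, a=24

Final answer: 24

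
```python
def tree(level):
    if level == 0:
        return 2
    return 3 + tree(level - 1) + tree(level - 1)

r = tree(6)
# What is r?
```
Call trace (a repeated sub-call is expanded the first time; later identical calls just restate its return value):
tree(level=6)
  tree(level=5)
    tree(level=4)
      tree(level=3)
        tree(level=2)
          tree(level=1)
            tree(level=0)
            -> return 2
            tree(level=0)
            -> return 2
          -> return 7
          tree(level=1) -> return 7  (same call as traced above)
        -> return 17
        tree(level=2) -> return 17  (same call as traced above)
      -> return 37
      tree(level=3) -> return 37  (same call as traced above)
    -> return 77
    tree(level=4) -> return 77  (same call as traced above)
  -> return 157
  tree(level=5) -> return 157  (same call as traced above)
-> return 317

Final answer: 317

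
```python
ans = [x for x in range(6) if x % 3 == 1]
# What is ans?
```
Trace:
  x=0
  x=1
  x=2
  x=3
  x=4
  x=5
  ans=[1, 4]

Final answer: [1, 4]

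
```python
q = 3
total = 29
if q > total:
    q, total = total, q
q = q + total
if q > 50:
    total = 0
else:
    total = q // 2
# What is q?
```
Trace:
  q=3
  q=3, total=29
  q=3, total=29
  q=32, total=29
  q=32, total=16

Final answer: 32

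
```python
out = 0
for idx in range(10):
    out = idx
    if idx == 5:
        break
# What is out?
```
Trace:
  out=0
  out=0, idx=0
  out=1, idx=1
  out=2, idx=2
  out=3, idx=3
  out=4, idx=4
  out=5, idx=5

Final answer: 5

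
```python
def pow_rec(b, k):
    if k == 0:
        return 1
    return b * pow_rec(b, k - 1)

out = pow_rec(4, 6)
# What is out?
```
Call trace:
pow_rec(b=4, k=6)
  pow_rec(b=4, k=5)
    pow_rec(b=4, k=4)
      pow_rec(b=4, k=3)
        pow_rec(b=4, k=2)
          pow_rec(b=4, k=1)
            pow_rec(b=4, k=0)
            -> return 1
          -> return 4
        -> return 16
      -> return 64
    -> return 256
  -> return 1024
-> return 4096

Final answer: 4096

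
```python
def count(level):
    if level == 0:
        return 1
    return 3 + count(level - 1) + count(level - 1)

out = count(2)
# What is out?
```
Call trace (a repeated sub-call is expanded the first time; later identical calls just restate its return value):
count(level=2)
  count(level=1)
    count(level=0)
    -> return 1
    count(level=0)
    -> return 1
  -> return 5
  count(level=1) -> return 5  (same call as traced above)
-> return 13

Final answer: 13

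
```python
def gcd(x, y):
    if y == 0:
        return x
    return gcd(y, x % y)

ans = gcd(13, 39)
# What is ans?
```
Call trace:
gcd(x=13, y=39)
  gcd(x=39, y=13)
    gcd(x=13, y=0)
    -> return 13
  -> return 13
-> return 13

Final answer: 13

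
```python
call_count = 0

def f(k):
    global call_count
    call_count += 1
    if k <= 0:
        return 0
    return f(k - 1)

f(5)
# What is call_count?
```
Call trace:
f(k=5)
  f(k=4)
    f(k=3)
      f(k=2)
        f(k=1)
          f(k=0)
          -> return 0
        -> return 0
      -> return 0
    -> return 0
  -> return 0
-> return 0

call_count is incremented once per call. f is entered once for each k = 5, 4, 3, 2, 1, 0 (the k <= 0 call returns without recursing), i.e. 5 + 1 calls.
call_count = 6

Final answer: 6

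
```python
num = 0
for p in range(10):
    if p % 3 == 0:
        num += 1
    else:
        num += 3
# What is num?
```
Trace:
  num=0
  num=1, p=0
  num=4, p=1
  num=7, p=2
  num=8, p=3
  num=11, p=4
  num=14, p=5
  num=15, p=6
  num=18, p=7
  num=21, p=8
  num=22, p=9

Final answer: 22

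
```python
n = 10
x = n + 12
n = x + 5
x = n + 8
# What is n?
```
Trace:
  n=10
  n=10, x=22
  n=27, x=22
  n=27, x=35

Final answer: 27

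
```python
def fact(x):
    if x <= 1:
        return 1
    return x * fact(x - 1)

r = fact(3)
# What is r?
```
Call trace:
fact(x=3)
  fact(x=2)
    fact(x=1)
    -> return 1
  -> return 2
-> return 6

Final answer: 6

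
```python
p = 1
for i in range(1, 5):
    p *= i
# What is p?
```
Trace:
  p=1
  p=1, i=1
  p=2, i=2
  p=6, i=3
  p=24, i=4

Final answer: 24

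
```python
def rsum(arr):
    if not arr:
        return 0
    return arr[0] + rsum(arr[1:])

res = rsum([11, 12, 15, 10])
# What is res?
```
Call trace:
rsum(arr=[11, 12, 15, 10])
  rsum(arr=[12, 15, 10])
    rsum(arr=[15, 10])
      rsum(arr=[10])
        rsum(arr=[])
        -> return 0
      -> return 10
    -> return 25
  -> return 37
-> return 48

Final answer: 48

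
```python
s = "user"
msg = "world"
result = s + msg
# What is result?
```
Trace:
  s='user'
  s='user', msg='world'
  s='user', msg='world', result='userworld'

Final answer: 'userworld'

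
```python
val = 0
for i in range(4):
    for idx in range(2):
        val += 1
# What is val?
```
Trace:
  val=0
  val=1, i=0, idx=0
  val=2, i=0, idx=1
  val=3, i=1, idx=0
  val=4, i=1, idx=1
  val=5, i=2, idx=0
  val=6, i=2, idx=1
  val=7, i=3, idx=0
  val=8, i=3, idx=1

Final answer: 8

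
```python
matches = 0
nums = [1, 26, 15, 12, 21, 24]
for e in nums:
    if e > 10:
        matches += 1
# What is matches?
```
Trace:
  matches=0
  matches=0, e=1
  matches=1, e=26
  matches=2, e=15
  matches=3, e=12
  matches=4, e=21
  matches=5, e=24

Final answer: 5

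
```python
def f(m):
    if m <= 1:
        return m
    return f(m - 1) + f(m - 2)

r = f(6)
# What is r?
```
Call trace (a repeated sub-call is expanded the first time; later identical calls just restate its return value):
f(m=6)
  f(m=5)
    f(m=4)
      f(m=3)
        f(m=2)
          f(m=1)
          -> return 1
          f(m=0)
          -> return 0
        -> return 1
        f(m=1)
        -> return 1
      -> return 2
      f(m=2) -> return 1  (same call as traced above)
    -> return 3
    f(m=3) -> return 2  (same call as traced above)
  -> return 5
  f(m=4) -> return 3  (same call as traced above)
-> return 8

Final answer: 8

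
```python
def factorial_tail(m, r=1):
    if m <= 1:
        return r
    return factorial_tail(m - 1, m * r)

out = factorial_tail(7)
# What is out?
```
Call trace:
factorial_tail(m=7, r=1)
  factorial_tail(m=6, r=7)
    factorial_tail(m=5, r=42)
      factorial_tail(m=4, r=210)
        factorial_tail(m=3, r=840)
          factorial_tail(m=2, r=2520)
            factorial_tail(m=1, r=5040)
            -> return 5040
          -> return 5040
        -> return 5040
      -> return 5040
    -> return 5040
  -> return 5040
-> return 5040

Final answer: 5040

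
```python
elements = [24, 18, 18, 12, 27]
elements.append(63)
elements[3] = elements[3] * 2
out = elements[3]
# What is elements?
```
Trace:
  elements=[24, 18, 18, 12, 27]
  elements=[24, 18, 18, 12, 27, 63]
  elements=[24, 18, 18, 24, 27, 63]
  elements=[24, 18, 18, 24, 27, 63], out=24

Final answer: [24, 18, 18, 24, 27, 63]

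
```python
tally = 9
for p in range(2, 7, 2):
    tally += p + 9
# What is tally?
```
Trace:
  tally=9
  tally=20, p=2
  tally=33, p=4
  tally=48, p=6

Final answer: 48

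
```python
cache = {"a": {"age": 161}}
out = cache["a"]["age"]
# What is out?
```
Trace:
  cache={'a': {'age': 161}}
  cache={'a': {'age': 161}}, out=161

Final answer: 161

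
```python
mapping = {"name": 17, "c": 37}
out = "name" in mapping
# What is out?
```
Trace:
  mapping={'name': 17, 'c': 37}
  mapping={'name': 17, 'c': 37}, out=True

Final answer: True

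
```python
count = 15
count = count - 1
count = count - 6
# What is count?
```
Trace:
  count=15
  count=14
  count=8

Final answer: 8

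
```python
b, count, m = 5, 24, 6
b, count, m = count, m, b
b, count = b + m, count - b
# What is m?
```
Trace:
  b=5, count=24, m=6
  b=24, count=6, m=5
  b=29, count=-18, m=5

Final answer: 5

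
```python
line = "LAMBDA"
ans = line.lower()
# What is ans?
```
Trace:
  line='LAMBDA'
  line='LAMBDA', ans='lambda'

Final answer: 'lambda'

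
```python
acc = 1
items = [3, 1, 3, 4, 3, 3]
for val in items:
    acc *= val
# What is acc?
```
Trace:
  acc=1
  acc=3, val=3
  acc=3, val=1
  acc=9, val=3
  acc=36, val=4
  acc=108, val=3
  acc=324, val=3

Final answer: 324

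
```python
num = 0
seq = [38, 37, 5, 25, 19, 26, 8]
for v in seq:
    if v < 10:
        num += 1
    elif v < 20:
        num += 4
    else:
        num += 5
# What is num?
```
Trace:
  num=0
  num=5, v=38
  num=10, v=37
  num=11, v=5
  num=16, v=25
  num=20, v=19
  num=25, v=26
  num=26, v=8

Final answer: 26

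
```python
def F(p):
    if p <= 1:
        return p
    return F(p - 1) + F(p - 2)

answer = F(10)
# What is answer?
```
Call trace (a repeated sub-call is expanded the first time; later identical calls just restate its return value):
F(p=10)
  F(p=9)
    F(p=8)
      F(p=7)
        F(p=6)
          F(p=5)
            F(p=4)
              F(p=3)
                F(p=2)
                  F(p=1)
                  -> return 1
                  F(p=0)
                  -> return 0
                -> return 1
                F(p=1)
                -> return 1
              -> return 2
              F(p=2) -> return 1  (same call as traced above)
            -> return 3
            F(p=3) -> return 2  (same call as traced above)
          -> return 5
          F(p=4) -> return 3  (same call as traced above)
        -> return 8
        F(p=5) -> return 5  (same call as traced above)
      -> return 13
      F(p=6) -> return 8  (same call as traced above)
    -> return 21
    F(p=7) -> return 13  (same call as traced above)
  -> return 34
  F(p=8) -> return 21  (same call as traced above)
-> return 55

Final answer: 55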